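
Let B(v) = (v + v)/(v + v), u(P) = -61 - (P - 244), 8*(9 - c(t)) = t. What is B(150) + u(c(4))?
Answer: 351/2 ≈ 175.50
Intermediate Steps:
c(t) = 9 - t/8
u(P) = 183 - P (u(P) = -61 - (-244 + P) = -61 + (244 - P) = 183 - P)
B(v) = 1 (B(v) = (2*v)/((2*v)) = (2*v)*(1/(2*v)) = 1)
B(150) + u(c(4)) = 1 + (183 - (9 - ⅛*4)) = 1 + (183 - (9 - ½)) = 1 + (183 - 1*17/2) = 1 + (183 - 17/2) = 1 + 349/2 = 351/2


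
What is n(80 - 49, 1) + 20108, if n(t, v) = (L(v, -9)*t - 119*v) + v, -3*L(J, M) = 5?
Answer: 59815/3 ≈ 19938.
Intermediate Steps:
L(J, M) = -5/3 (L(J, M) = -⅓*5 = -5/3)
n(t, v) = -118*v - 5*t/3 (n(t, v) = (-5*t/3 - 119*v) + v = (-119*v - 5*t/3) + v = -118*v - 5*t/3)
n(80 - 49, 1) + 20108 = (-118*1 - 5*(80 - 49)/3) + 20108 = (-118 - 5/3*31) + 20108 = (-118 - 155/3) + 20108 = -509/3 + 20108 = 59815/3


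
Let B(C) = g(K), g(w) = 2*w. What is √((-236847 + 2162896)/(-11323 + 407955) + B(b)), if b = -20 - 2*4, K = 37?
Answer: √3101346620086/198316 ≈ 8.8801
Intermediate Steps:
b = -28 (b = -20 - 8 = -28)
B(C) = 74 (B(C) = 2*37 = 74)
√((-236847 + 2162896)/(-11323 + 407955) + B(b)) = √((-236847 + 2162896)/(-11323 + 407955) + 74) = √(1926049/396632 + 74) = √(31276817/396632) = √3101346620086/198316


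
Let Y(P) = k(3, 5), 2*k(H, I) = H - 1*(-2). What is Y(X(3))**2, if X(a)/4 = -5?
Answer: 25/4 ≈ 6.2500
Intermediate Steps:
X(a) = -20 (X(a) = 4*(-5) = -20)
k(H, I) = 1 + H/2 (k(H, I) = (H - 1*(-2))/2 = (H + 2)/2 = (2 + H)/2 = 1 + H/2)
Y(P) = 5/2 (Y(P) = 1 + (1/2)*3 = 1 + 3/2 = 5/2)
Y(X(3))**2 = (5/2)**2 = 25/4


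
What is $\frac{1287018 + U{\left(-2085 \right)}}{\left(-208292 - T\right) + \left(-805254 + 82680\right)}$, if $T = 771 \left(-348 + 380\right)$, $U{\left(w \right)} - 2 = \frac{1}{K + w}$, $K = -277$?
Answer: $- \frac{3039941239}{2256980756} \approx -1.3469$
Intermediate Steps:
$U{\left(w \right)} = 2 + \frac{1}{-277 + w}$
$T = 24672$ ($T = 771 \cdot 32 = 24672$)
$\frac{1287018 + U{\left(-2085 \right)}}{\left(-208292 - T\right) + \left(-805254 + 82680\right)} = \frac{1287018 + \frac{-553 + 2 \left(-2085\right)}{-277 - 2085}}{\left(-208292 - 24672\right) + \left(-805254 + 82680\right)} = \frac{1287018 + \frac{-553 - 4170}{-2362}}{\left(-208292 - 24672\right) - 722574} = \frac{1287018 - - \frac{4723}{2362}}{-232964 - 722574} = \frac{1287018 + \frac{4723}{2362}}{-955538} = \frac{3039941239}{2362} \left(- \frac{1}{955538}\right) = - \frac{3039941239}{2256980756}$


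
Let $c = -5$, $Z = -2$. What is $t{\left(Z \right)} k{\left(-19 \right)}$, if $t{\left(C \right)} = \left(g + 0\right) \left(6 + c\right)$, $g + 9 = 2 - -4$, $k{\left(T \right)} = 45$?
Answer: $-135$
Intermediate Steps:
$g = -3$ ($g = -9 + \left(2 - -4\right) = -9 + \left(2 + 4\right) = -9 + 6 = -3$)
$t{\left(C \right)} = -3$ ($t{\left(C \right)} = \left(-3 + 0\right) \left(6 - 5\right) = \left(-3\right) 1 = -3$)
$t{\left(Z \right)} k{\left(-19 \right)} = \left(-3\right) 45 = -135$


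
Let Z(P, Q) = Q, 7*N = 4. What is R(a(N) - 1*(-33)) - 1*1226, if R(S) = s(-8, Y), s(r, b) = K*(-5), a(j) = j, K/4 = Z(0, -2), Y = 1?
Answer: -1186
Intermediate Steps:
N = 4/7 (N = (⅐)*4 = 4/7 ≈ 0.57143)
K = -8 (K = 4*(-2) = -8)
s(r, b) = 40 (s(r, b) = -8*(-5) = 40)
R(S) = 40
R(a(N) - 1*(-33)) - 1*1226 = 40 - 1*1226 = 40 - 1226 = -1186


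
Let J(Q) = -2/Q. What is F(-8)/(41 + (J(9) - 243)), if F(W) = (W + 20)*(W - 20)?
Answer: 108/65 ≈ 1.6615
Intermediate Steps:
F(W) = (-20 + W)*(20 + W) (F(W) = (20 + W)*(-20 + W) = (-20 + W)*(20 + W))
F(-8)/(41 + (J(9) - 243)) = (-400 + (-8)²)/(41 + (-2/9 - 243)) = (-400 + 64)/(41 + (-2*⅑ - 243)) = -336/(41 + (-2/9 - 243)) = -336/(41 - 2189/9) = -336/(-1820/9) = -336*(-9/1820) = 108/65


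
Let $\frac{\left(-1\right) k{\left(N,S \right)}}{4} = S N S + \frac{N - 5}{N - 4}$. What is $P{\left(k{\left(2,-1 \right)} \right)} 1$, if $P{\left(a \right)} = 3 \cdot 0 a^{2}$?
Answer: $0$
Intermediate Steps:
$k{\left(N,S \right)} = - 4 N S^{2} - \frac{4 \left(-5 + N\right)}{-4 + N}$ ($k{\left(N,S \right)} = - 4 \left(S N S + \frac{N - 5}{N - 4}\right) = - 4 \left(N S S + \frac{-5 + N}{-4 + N}\right) = - 4 \left(N S^{2} + \frac{-5 + N}{-4 + N}\right) = - 4 N S^{2} - \frac{4 \left(-5 + N\right)}{-4 + N}$)
$P{\left(a \right)} = 0$ ($P{\left(a \right)} = 0 a^{2} = 0$)
$P{\left(k{\left(2,-1 \right)} \right)} 1 = 0 \cdot 1 = 0$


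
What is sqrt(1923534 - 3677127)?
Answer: I*sqrt(1753593) ≈ 1324.2*I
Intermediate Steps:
sqrt(1923534 - 3677127) = sqrt(-1753593) = I*sqrt(1753593)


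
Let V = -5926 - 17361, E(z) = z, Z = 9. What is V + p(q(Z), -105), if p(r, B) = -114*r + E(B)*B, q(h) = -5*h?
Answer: -7132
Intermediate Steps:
p(r, B) = B² - 114*r (p(r, B) = -114*r + B*B = -114*r + B² = B² - 114*r)
V = -23287
V + p(q(Z), -105) = -23287 + ((-105)² - (-570)*9) = -23287 + (11025 - 114*(-45)) = -23287 + (11025 + 5130) = -23287 + 16155 = -7132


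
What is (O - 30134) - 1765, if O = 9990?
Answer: -21909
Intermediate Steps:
(O - 30134) - 1765 = (9990 - 30134) - 1765 = -20144 - 1765 = -21909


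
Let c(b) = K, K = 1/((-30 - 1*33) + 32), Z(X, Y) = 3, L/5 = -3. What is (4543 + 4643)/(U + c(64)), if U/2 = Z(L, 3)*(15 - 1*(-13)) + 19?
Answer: 284766/6385 ≈ 44.599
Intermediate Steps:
L = -15 (L = 5*(-3) = -15)
K = -1/31 (K = 1/((-30 - 33) + 32) = 1/(-63 + 32) = 1/(-31) = -1/31 ≈ -0.032258)
U = 206 (U = 2*(3*(15 - 1*(-13)) + 19) = 2*(3*(15 + 13) + 19) = 2*(3*28 + 19) = 2*(84 + 19) = 2*103 = 206)
c(b) = -1/31
(4543 + 4643)/(U + c(64)) = (4543 + 4643)/(206 - 1/31) = 9186/(6385/31) = 9186*(31/6385) = 284766/6385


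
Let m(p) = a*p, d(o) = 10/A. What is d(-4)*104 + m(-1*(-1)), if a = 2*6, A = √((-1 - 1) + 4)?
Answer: 12 + 520*√2 ≈ 747.39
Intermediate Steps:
A = √2 (A = √(-2 + 4) = √2 ≈ 1.4142)
a = 12
d(o) = 5*√2 (d(o) = 10/(√2) = 10*(√2/2) = 5*√2)
m(p) = 12*p
d(-4)*104 + m(-1*(-1)) = (5*√2)*104 + 12*(-1*(-1)) = 520*√2 + 12*1 = 520*√2 + 12 = 12 + 520*√2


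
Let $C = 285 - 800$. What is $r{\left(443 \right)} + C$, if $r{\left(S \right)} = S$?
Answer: $-72$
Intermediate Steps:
$C = -515$ ($C = 285 - 800 = -515$)
$r{\left(443 \right)} + C = 443 - 515 = -72$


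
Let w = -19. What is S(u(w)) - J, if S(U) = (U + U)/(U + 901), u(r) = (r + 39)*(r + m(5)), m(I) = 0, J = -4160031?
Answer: 2167375391/521 ≈ 4.1600e+6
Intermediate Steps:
u(r) = r*(39 + r) (u(r) = (r + 39)*(r + 0) = (39 + r)*r = r*(39 + r))
S(U) = 2*U/(901 + U) (S(U) = (2*U)/(901 + U) = 2*U/(901 + U))
S(u(w)) - J = 2*(-19*(39 - 19))/(901 - 19*(39 - 19)) - 1*(-4160031) = 2*(-19*20)/(901 - 19*20) + 4160031 = 2*(-380)/(901 - 380) + 4160031 = 2*(-380)/521 + 4160031 = 2*(-380)*(1/521) + 4160031 = -760/521 + 4160031 = 2167375391/521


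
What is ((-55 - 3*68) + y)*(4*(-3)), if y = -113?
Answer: 4464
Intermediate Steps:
((-55 - 3*68) + y)*(4*(-3)) = ((-55 - 3*68) - 113)*(4*(-3)) = ((-55 - 1*204) - 113)*(-12) = ((-55 - 204) - 113)*(-12) = (-259 - 113)*(-12) = -372*(-12) = 4464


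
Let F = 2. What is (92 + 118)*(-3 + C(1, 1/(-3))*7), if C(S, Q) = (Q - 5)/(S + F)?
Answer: -9730/3 ≈ -3243.3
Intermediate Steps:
C(S, Q) = (-5 + Q)/(2 + S) (C(S, Q) = (Q - 5)/(S + 2) = (-5 + Q)/(2 + S))
(92 + 118)*(-3 + C(1, 1/(-3))*7) = (92 + 118)*(-3 + ((-5 + 1/(-3))/(2 + 1))*7) = 210*(-3 + ((-5 - ⅓)/3)*7) = 210*(-3 + ((⅓)*(-16/3))*7) = 210*(-3 - 16/9*7) = 210*(-3 - 112/9) = 210*(-139/9) = -9730/3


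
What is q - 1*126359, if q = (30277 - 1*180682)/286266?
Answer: -12057478633/95422 ≈ -1.2636e+5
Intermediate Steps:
q = -50135/95422 (q = (30277 - 180682)*(1/286266) = -150405*1/286266 = -50135/95422 ≈ -0.52540)
q - 1*126359 = -50135/95422 - 1*126359 = -50135/95422 - 126359 = -12057478633/95422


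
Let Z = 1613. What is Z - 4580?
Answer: -2967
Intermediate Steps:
Z - 4580 = 1613 - 4580 = -2967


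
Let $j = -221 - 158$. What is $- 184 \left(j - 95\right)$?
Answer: $87216$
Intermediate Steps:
$j = -379$ ($j = -221 - 158 = -379$)
$- 184 \left(j - 95\right) = - 184 \left(-379 - 95\right) = \left(-184\right) \left(-474\right) = 87216$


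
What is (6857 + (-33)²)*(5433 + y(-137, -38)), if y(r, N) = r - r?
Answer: 43170618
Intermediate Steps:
y(r, N) = 0
(6857 + (-33)²)*(5433 + y(-137, -38)) = (6857 + (-33)²)*(5433 + 0) = (6857 + 1089)*5433 = 7946*5433 = 43170618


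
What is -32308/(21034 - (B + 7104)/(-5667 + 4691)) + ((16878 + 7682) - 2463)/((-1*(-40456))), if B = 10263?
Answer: -821666051801/831231267256 ≈ -0.98849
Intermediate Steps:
-32308/(21034 - (B + 7104)/(-5667 + 4691)) + ((16878 + 7682) - 2463)/((-1*(-40456))) = -32308/(21034 - (10263 + 7104)/(-5667 + 4691)) + ((16878 + 7682) - 2463)/((-1*(-40456))) = -32308/(21034 - 17367/(-976)) + (24560 - 2463)/40456 = -32308/(21034 - 17367*(-1)/976) + 22097*(1/40456) = -32308/(21034 - 1*(-17367/976)) + 22097/40456 = -32308/(21034 + 17367/976) + 22097/40456 = -32308/20546551/976 + 22097/40456 = -32308*976/20546551 + 22097/40456 = -31532608/20546551 + 22097/40456 = -821666051801/831231267256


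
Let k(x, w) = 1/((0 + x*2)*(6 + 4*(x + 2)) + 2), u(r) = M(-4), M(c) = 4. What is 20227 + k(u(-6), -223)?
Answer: 4894935/242 ≈ 20227.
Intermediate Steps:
u(r) = 4
k(x, w) = 1/(2 + 2*x*(14 + 4*x)) (k(x, w) = 1/((0 + 2*x)*(6 + 4*(2 + x)) + 2) = 1/((2*x)*(6 + (8 + 4*x)) + 2) = 1/((2*x)*(14 + 4*x) + 2) = 1/(2*x*(14 + 4*x) + 2) = 1/(2 + 2*x*(14 + 4*x)))
20227 + k(u(-6), -223) = 20227 + 1/(2*(1 + 4*4² + 14*4)) = 20227 + 1/(2*(1 + 4*16 + 56)) = 20227 + 1/(2*(1 + 64 + 56)) = 20227 + (½)/121 = 20227 + (½)*(1/121) = 20227 + 1/242 = 4894935/242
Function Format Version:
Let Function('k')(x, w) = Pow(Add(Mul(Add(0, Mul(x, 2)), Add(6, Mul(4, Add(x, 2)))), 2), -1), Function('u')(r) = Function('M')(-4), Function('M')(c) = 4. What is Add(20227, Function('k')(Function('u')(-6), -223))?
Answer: Rational(4894935, 242) ≈ 20227.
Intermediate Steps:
Function('u')(r) = 4
Function('k')(x, w) = Pow(Add(2, Mul(2, x, Add(14, Mul(4, x)))), -1) (Function('k')(x, w) = Pow(Add(Mul(Add(0, Mul(2, x)), Add(6, Mul(4, Add(2, x)))), 2), -1) = Pow(Add(Mul(Mul(2, x), Add(6, Add(8, Mul(4, x)))), 2), -1) = Pow(Add(Mul(Mul(2, x), Add(14, Mul(4, x))), 2), -1) = Pow(Add(Mul(2, x, Add(14, Mul(4, x))), 2), -1) = Pow(Add(2, Mul(2, x, Add(14, Mul(4, x)))), -1))
Add(20227, Function('k')(Function('u')(-6), -223)) = Add(20227, Mul(Rational(1, 2), Pow(Add(1, Mul(4, Pow(4, 2)), Mul(14, 4)), -1))) = Add(20227, Mul(Rational(1, 2), Pow(Add(1, Mul(4, 16), 56), -1))) = Add(20227, Mul(Rational(1, 2), Pow(Add(1, 64, 56), -1))) = Add(20227, Mul(Rational(1, 2), Pow(121, -1))) = Add(20227, Mul(Rational(1, 2), Rational(1, 121))) = Add(20227, Rational(1, 242)) = Rational(4894935, 242)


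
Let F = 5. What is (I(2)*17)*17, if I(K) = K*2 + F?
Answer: 2601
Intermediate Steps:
I(K) = 5 + 2*K (I(K) = K*2 + 5 = 2*K + 5 = 5 + 2*K)
(I(2)*17)*17 = ((5 + 2*2)*17)*17 = ((5 + 4)*17)*17 = (9*17)*17 = 153*17 = 2601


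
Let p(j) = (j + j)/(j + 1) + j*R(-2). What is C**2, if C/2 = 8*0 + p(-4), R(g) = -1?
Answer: 1600/9 ≈ 177.78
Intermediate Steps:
p(j) = -j + 2*j/(1 + j) (p(j) = (j + j)/(j + 1) + j*(-1) = (2*j)/(1 + j) - j = 2*j/(1 + j) - j = -j + 2*j/(1 + j))
C = 40/3 (C = 2*(8*0 - 4*(1 - 1*(-4))/(1 - 4)) = 2*(0 - 4*(1 + 4)/(-3)) = 2*(0 - 4*(-1/3)*5) = 2*(0 + 20/3) = 2*(20/3) = 40/3 ≈ 13.333)
C**2 = (40/3)**2 = 1600/9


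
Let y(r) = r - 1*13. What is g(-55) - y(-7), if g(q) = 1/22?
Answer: 441/22 ≈ 20.045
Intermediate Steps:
y(r) = -13 + r (y(r) = r - 13 = -13 + r)
g(q) = 1/22
g(-55) - y(-7) = 1/22 - (-13 - 7) = 1/22 - 1*(-20) = 1/22 + 20 = 441/22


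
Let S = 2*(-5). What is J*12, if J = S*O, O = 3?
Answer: -360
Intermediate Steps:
S = -10
J = -30 (J = -10*3 = -30)
J*12 = -30*12 = -360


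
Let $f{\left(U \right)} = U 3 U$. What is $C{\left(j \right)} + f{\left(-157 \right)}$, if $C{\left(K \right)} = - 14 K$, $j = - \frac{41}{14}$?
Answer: $73988$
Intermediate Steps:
$j = - \frac{41}{14}$ ($j = \left(-41\right) \frac{1}{14} = - \frac{41}{14} \approx -2.9286$)
$f{\left(U \right)} = 3 U^{2}$ ($f{\left(U \right)} = 3 U U = 3 U^{2}$)
$C{\left(j \right)} + f{\left(-157 \right)} = \left(-14\right) \left(- \frac{41}{14}\right) + 3 \left(-157\right)^{2} = 41 + 3 \cdot 24649 = 41 + 73947 = 73988$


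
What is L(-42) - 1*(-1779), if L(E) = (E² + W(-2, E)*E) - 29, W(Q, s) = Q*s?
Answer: -14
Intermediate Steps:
L(E) = -29 - E² (L(E) = (E² + (-2*E)*E) - 29 = (E² - 2*E²) - 29 = -E² - 29 = -29 - E²)
L(-42) - 1*(-1779) = (-29 - 1*(-42)²) - 1*(-1779) = (-29 - 1*1764) + 1779 = (-29 - 1764) + 1779 = -1793 + 1779 = -14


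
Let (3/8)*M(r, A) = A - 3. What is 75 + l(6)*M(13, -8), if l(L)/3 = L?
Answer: -453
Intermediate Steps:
M(r, A) = -8 + 8*A/3 (M(r, A) = 8*(A - 3)/3 = 8*(-3 + A)/3 = -8 + 8*A/3)
l(L) = 3*L
75 + l(6)*M(13, -8) = 75 + (3*6)*(-8 + (8/3)*(-8)) = 75 + 18*(-8 - 64/3) = 75 + 18*(-88/3) = 75 - 528 = -453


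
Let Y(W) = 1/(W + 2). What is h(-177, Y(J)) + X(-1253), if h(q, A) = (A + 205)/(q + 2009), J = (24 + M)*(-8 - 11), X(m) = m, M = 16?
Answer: -1739830579/1388656 ≈ -1252.9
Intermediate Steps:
J = -760 (J = (24 + 16)*(-8 - 11) = 40*(-19) = -760)
Y(W) = 1/(2 + W)
h(q, A) = (205 + A)/(2009 + q)
h(-177, Y(J)) + X(-1253) = (205 + 1/(2 - 760))/(2009 - 177) - 1253 = (205 + 1/(-758))/1832 - 1253 = (205 - 1/758)/1832 - 1253 = (1/1832)*(155389/758) - 1253 = 155389/1388656 - 1253 = -1739830579/1388656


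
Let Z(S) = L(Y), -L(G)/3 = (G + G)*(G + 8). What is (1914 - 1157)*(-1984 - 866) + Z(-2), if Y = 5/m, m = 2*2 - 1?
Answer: -6472640/3 ≈ -2.1575e+6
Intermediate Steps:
m = 3 (m = 4 - 1 = 3)
Y = 5/3 ≈ 1.6667
L(G) = -6*G*(8 + G) (L(G) = -3*(G + G)*(G + 8) = -3*2*G*(8 + G) = -6*G*(8 + G))
Z(S) = -290/3 (Z(S) = -6*5/3*(8 + 5/3) = -6*5/3*29/3 = -290/3)
(1914 - 1157)*(-1984 - 866) + Z(-2) = (1914 - 1157)*(-1984 - 866) - 290/3 = 757*(-2850) - 290/3 = -2157450 - 290/3 = -6472640/3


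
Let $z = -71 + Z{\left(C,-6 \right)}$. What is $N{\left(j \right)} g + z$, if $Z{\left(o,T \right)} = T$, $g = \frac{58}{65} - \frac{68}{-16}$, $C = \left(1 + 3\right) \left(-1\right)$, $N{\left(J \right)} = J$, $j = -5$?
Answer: $- \frac{5341}{52} \approx -102.71$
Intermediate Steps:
$C = -4$ ($C = 4 \left(-1\right) = -4$)
$g = \frac{1337}{260}$ ($g = 58 \cdot \frac{1}{65} - - \frac{17}{4} = \frac{58}{65} + \frac{17}{4} = \frac{1337}{260} \approx 5.1423$)
$z = -77$ ($z = -71 - 6 = -77$)
$N{\left(j \right)} g + z = \left(-5\right) \frac{1337}{260} - 77 = - \frac{1337}{52} - 77 = - \frac{5341}{52}$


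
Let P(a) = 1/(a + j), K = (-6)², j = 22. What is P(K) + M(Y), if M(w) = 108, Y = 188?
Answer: 6265/58 ≈ 108.02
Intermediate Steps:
K = 36
P(a) = 1/(22 + a) (P(a) = 1/(a + 22) = 1/(22 + a))
P(K) + M(Y) = 1/(22 + 36) + 108 = 1/58 + 108 = 6265/58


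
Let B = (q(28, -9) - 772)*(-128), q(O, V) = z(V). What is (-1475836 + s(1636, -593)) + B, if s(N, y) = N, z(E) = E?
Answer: -1374232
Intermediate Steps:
q(O, V) = V
B = 99968 (B = (-9 - 772)*(-128) = -781*(-128) = 99968)
(-1475836 + s(1636, -593)) + B = (-1475836 + 1636) + 99968 = -1474200 + 99968 = -1374232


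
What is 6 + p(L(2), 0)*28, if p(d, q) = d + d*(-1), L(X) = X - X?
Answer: 6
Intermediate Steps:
L(X) = 0
p(d, q) = 0 (p(d, q) = d - d = 0)
6 + p(L(2), 0)*28 = 6 + 0*28 = 6 + 0 = 6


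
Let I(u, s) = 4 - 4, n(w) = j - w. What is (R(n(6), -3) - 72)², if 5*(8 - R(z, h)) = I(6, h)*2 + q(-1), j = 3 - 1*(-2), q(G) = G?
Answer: 101761/25 ≈ 4070.4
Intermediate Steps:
j = 5 (j = 3 + 2 = 5)
n(w) = 5 - w
I(u, s) = 0
R(z, h) = 41/5 (R(z, h) = 8 - (0*2 - 1)/5 = 8 - (0 - 1)/5 = 8 - ⅕*(-1) = 8 + ⅕ = 41/5)
(R(n(6), -3) - 72)² = (41/5 - 72)² = (-319/5)² = 101761/25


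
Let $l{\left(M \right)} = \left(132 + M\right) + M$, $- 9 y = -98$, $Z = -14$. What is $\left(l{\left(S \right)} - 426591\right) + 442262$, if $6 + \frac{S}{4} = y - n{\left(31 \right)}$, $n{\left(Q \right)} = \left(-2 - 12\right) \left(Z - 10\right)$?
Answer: $\frac{118387}{9} \approx 13154.0$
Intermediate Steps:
$n{\left(Q \right)} = 336$ ($n{\left(Q \right)} = \left(-2 - 12\right) \left(-14 - 10\right) = \left(-14\right) \left(-24\right) = 336$)
$y = \frac{98}{9}$ ($y = \left(- \frac{1}{9}\right) \left(-98\right) = \frac{98}{9} \approx 10.889$)
$S = - \frac{11920}{9}$ ($S = -24 + 4 \left(\frac{98}{9} - 336\right) = -24 + 4 \left(- \frac{2926}{9}\right) = -24 - \frac{11704}{9} = - \frac{11920}{9} \approx -1324.4$)
$l{\left(M \right)} = 132 + 2 M$
$\left(l{\left(S \right)} - 426591\right) + 442262 = \left(\left(132 + 2 \left(- \frac{11920}{9}\right)\right) - 426591\right) + 442262 = \left(\left(132 - \frac{23840}{9}\right) - 426591\right) + 442262 = \left(- \frac{22652}{9} - 426591\right) + 442262 = - \frac{3861971}{9} + 442262 = \frac{118387}{9}$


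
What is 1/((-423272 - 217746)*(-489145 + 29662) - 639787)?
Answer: 1/294536233907 ≈ 3.3952e-12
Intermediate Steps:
1/((-423272 - 217746)*(-489145 + 29662) - 639787) = 1/(-641018*(-459483) - 639787) = 1/(294536873694 - 639787) = 1/294536233907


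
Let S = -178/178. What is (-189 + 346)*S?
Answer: -157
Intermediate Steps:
S = -1 (S = -178*1/178 = -1)
(-189 + 346)*S = (-189 + 346)*(-1) = 157*(-1) = -157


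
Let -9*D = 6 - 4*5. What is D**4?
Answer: 38416/6561 ≈ 5.8552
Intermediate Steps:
D = 14/9 (D = -(6 - 4*5)/9 = -(6 - 1*20)/9 = -(6 - 20)/9 = -1/9*(-14) = 14/9 ≈ 1.5556)
D**4 = (14/9)**4 = 38416/6561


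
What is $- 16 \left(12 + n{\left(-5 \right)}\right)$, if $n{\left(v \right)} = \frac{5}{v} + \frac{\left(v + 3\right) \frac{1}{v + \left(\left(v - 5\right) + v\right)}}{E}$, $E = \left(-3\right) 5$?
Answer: $- \frac{13192}{75} \approx -175.89$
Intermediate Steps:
$E = -15$
$n{\left(v \right)} = \frac{5}{v} - \frac{3 + v}{15 \left(-5 + 3 v\right)}$ ($n{\left(v \right)} = \frac{5}{v} + \frac{\left(v + 3\right) \frac{1}{v + \left(\left(v - 5\right) + v\right)}}{-15} = \frac{5}{v} + \frac{3 + v}{v + \left(\left(-5 + v\right) + v\right)} \left(- \frac{1}{15}\right) = \frac{5}{v} + \frac{3 + v}{v + \left(-5 + 2 v\right)} \left(- \frac{1}{15}\right) = \frac{5}{v} + \frac{3 + v}{-5 + 3 v} \left(- \frac{1}{15}\right) = \frac{5}{v} - \frac{3 + v}{15 \left(-5 + 3 v\right)}$)
$- 16 \left(12 + n{\left(-5 \right)}\right) = - 16 \left(12 + \frac{-375 - \left(-5\right)^{2} + 222 \left(-5\right)}{15 \left(-5\right) \left(-5 + 3 \left(-5\right)\right)}\right) = - 16 \left(12 + \frac{1}{15} \left(- \frac{1}{5}\right) \frac{1}{-5 - 15} \left(-375 - 25 - 1110\right)\right) = - 16 \left(12 + \frac{1}{15} \left(- \frac{1}{5}\right) \frac{1}{-20} \left(-375 - 25 - 1110\right)\right) = - 16 \left(12 + \frac{1}{15} \left(- \frac{1}{5}\right) \left(- \frac{1}{20}\right) \left(-1510\right)\right) = - 16 \left(12 - \frac{151}{150}\right) = \left(-16\right) \frac{1649}{150} = - \frac{13192}{75}$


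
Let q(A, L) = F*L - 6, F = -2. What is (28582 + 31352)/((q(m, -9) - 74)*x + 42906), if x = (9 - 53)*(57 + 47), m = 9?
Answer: 29967/163309 ≈ 0.18350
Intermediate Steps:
x = -4576 (x = -44*104 = -4576)
q(A, L) = -6 - 2*L (q(A, L) = -2*L - 6 = -6 - 2*L)
(28582 + 31352)/((q(m, -9) - 74)*x + 42906) = (28582 + 31352)/(((-6 - 2*(-9)) - 74)*(-4576) + 42906) = 59934/(((-6 + 18) - 74)*(-4576) + 42906) = 59934/((12 - 74)*(-4576) + 42906) = 59934/(-62*(-4576) + 42906) = 59934/(283712 + 42906) = 59934/326618 = 59934*(1/326618) = 29967/163309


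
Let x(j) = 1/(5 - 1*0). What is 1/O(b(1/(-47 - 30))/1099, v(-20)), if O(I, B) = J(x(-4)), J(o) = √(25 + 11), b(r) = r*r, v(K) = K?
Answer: ⅙ ≈ 0.16667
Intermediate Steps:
x(j) = ⅕ (x(j) = 1/(5 + 0) = 1/5 = ⅕)
b(r) = r²
J(o) = 6 (J(o) = √36 = 6)
O(I, B) = 6
1/O(b(1/(-47 - 30))/1099, v(-20)) = 1/6 = ⅙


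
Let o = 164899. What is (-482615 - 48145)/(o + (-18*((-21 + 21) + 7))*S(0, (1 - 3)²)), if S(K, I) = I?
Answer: -106152/32879 ≈ -3.2286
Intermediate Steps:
(-482615 - 48145)/(o + (-18*((-21 + 21) + 7))*S(0, (1 - 3)²)) = (-482615 - 48145)/(164899 + (-18*((-21 + 21) + 7))*(1 - 3)²) = -530760/(164899 - 18*(0 + 7)*(-2)²) = -530760/(164899 - 18*7*4) = -530760/(164899 - 126*4) = -530760/(164899 - 504) = -530760/164395 = -530760*1/164395 = -106152/32879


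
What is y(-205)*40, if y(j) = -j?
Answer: 8200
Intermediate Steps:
y(-205)*40 = -1*(-205)*40 = 205*40 = 8200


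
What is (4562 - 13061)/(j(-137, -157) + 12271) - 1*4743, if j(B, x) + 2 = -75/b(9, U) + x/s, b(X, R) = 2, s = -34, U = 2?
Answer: -328918295/69338 ≈ -4743.7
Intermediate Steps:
j(B, x) = -79/2 - x/34 (j(B, x) = -2 + (-75/2 + x/(-34)) = -2 + (-75*½ + x*(-1/34)) = -2 + (-75/2 - x/34) = -79/2 - x/34)
(4562 - 13061)/(j(-137, -157) + 12271) - 1*4743 = (4562 - 13061)/((-79/2 - 1/34*(-157)) + 12271) - 1*4743 = -8499/((-79/2 + 157/34) + 12271) - 4743 = -8499/(-593/17 + 12271) - 4743 = -8499/208014/17 - 4743 = -8499*17/208014 - 4743 = -48161/69338 - 4743 = -328918295/69338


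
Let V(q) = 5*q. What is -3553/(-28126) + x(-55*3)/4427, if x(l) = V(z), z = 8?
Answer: 16854171/124513802 ≈ 0.13536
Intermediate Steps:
x(l) = 40 (x(l) = 5*8 = 40)
-3553/(-28126) + x(-55*3)/4427 = -3553/(-28126) + 40/4427 = -3553*(-1/28126) + 40*(1/4427) = 3553/28126 + 40/4427 = 16854171/124513802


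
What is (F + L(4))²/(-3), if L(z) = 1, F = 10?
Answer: -121/3 ≈ -40.333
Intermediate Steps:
(F + L(4))²/(-3) = (10 + 1)²/(-3) = 11²*(-⅓) = 121*(-⅓) = -121/3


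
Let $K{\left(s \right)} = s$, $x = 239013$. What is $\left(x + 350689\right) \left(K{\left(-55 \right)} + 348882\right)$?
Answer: $205703979554$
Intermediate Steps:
$\left(x + 350689\right) \left(K{\left(-55 \right)} + 348882\right) = \left(239013 + 350689\right) \left(-55 + 348882\right) = 589702 \cdot 348827 = 205703979554$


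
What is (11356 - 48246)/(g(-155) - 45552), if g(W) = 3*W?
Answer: 36890/46017 ≈ 0.80166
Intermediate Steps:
(11356 - 48246)/(g(-155) - 45552) = (11356 - 48246)/(3*(-155) - 45552) = -36890/(-465 - 45552) = -36890/(-46017) = -36890*(-1/46017) = 36890/46017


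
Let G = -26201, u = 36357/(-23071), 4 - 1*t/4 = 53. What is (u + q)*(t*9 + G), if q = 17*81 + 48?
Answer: -918365510370/23071 ≈ -3.9806e+7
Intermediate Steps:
t = -196 (t = 16 - 4*53 = 16 - 212 = -196)
u = -36357/23071 (u = 36357*(-1/23071) = -36357/23071 ≈ -1.5759)
q = 1425 (q = 1377 + 48 = 1425)
(u + q)*(t*9 + G) = (-36357/23071 + 1425)*(-196*9 - 26201) = 32839818*(-1764 - 26201)/23071 = (32839818/23071)*(-27965) = -918365510370/23071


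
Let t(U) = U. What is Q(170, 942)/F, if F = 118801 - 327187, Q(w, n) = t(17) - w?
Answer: 1/1362 ≈ 0.00073421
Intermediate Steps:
Q(w, n) = 17 - w
F = -208386
Q(170, 942)/F = (17 - 1*170)/(-208386) = (17 - 170)*(-1/208386) = -153*(-1/208386) = 1/1362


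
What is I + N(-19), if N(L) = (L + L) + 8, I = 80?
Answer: 50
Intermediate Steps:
N(L) = 8 + 2*L (N(L) = 2*L + 8 = 8 + 2*L)
I + N(-19) = 80 + (8 + 2*(-19)) = 80 + (8 - 38) = 80 - 30 = 50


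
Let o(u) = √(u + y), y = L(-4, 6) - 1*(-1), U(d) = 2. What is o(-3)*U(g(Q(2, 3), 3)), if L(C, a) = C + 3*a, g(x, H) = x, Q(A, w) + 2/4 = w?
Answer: 4*√3 ≈ 6.9282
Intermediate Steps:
Q(A, w) = -½ + w
y = 15 (y = (-4 + 3*6) - 1*(-1) = (-4 + 18) + 1 = 14 + 1 = 15)
o(u) = √(15 + u) (o(u) = √(u + 15) = √(15 + u))
o(-3)*U(g(Q(2, 3), 3)) = √(15 - 3)*2 = √12*2 = (2*√3)*2 = 4*√3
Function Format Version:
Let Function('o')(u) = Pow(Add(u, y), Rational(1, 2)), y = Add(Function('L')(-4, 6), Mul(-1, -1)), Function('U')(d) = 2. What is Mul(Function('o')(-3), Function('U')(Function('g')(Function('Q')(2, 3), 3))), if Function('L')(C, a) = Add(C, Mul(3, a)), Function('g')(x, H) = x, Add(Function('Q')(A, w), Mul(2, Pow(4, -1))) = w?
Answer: Mul(4, Pow(3, Rational(1, 2))) ≈ 6.9282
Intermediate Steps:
Function('Q')(A, w) = Add(Rational(-1, 2), w)
y = 15 (y = Add(Add(-4, Mul(3, 6)), Mul(-1, -1)) = Add(Add(-4, 18), 1) = Add(14, 1) = 15)
Function('o')(u) = Pow(Add(15, u), Rational(1, 2)) (Function('o')(u) = Pow(Add(u, 15), Rational(1, 2)) = Pow(Add(15, u), Rational(1, 2)))
Mul(Function('o')(-3), Function('U')(Function('g')(Function('Q')(2, 3), 3))) = Mul(Pow(Add(15, -3), Rational(1, 2)), 2) = Mul(Pow(12, Rational(1, 2)), 2) = Mul(Mul(2, Pow(3, Rational(1, 2))), 2) = Mul(4, Pow(3, Rational(1, 2)))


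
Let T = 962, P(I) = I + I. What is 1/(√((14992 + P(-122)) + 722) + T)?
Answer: 37/34999 - √15470/909974 ≈ 0.00092049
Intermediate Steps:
P(I) = 2*I
1/(√((14992 + P(-122)) + 722) + T) = 1/(√((14992 + 2*(-122)) + 722) + 962) = 1/(√((14992 - 244) + 722) + 962) = 1/(√(14748 + 722) + 962) = 1/(√15470 + 962) = 1/(962 + √15470)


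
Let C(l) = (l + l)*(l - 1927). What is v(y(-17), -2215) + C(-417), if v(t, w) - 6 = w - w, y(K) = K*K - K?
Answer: 1954902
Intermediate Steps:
y(K) = K² - K
C(l) = 2*l*(-1927 + l) (C(l) = (2*l)*(-1927 + l) = 2*l*(-1927 + l))
v(t, w) = 6 (v(t, w) = 6 + (w - w) = 6 + 0 = 6)
v(y(-17), -2215) + C(-417) = 6 + 2*(-417)*(-1927 - 417) = 6 + 2*(-417)*(-2344) = 6 + 1954896 = 1954902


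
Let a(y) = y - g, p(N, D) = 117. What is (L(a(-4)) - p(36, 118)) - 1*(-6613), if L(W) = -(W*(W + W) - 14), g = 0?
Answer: 6478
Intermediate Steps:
a(y) = y (a(y) = y - 1*0 = y + 0 = y)
L(W) = 14 - 2*W² (L(W) = -(W*(2*W) - 14) = -(2*W² - 14) = -(-14 + 2*W²) = 14 - 2*W²)
(L(a(-4)) - p(36, 118)) - 1*(-6613) = ((14 - 2*(-4)²) - 1*117) - 1*(-6613) = ((14 - 2*16) - 117) + 6613 = ((14 - 32) - 117) + 6613 = (-18 - 117) + 6613 = -135 + 6613 = 6478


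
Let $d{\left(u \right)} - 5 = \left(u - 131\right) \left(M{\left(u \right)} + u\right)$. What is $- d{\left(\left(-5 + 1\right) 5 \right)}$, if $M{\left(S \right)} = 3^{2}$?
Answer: $-1666$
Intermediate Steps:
$M{\left(S \right)} = 9$
$d{\left(u \right)} = 5 + \left(-131 + u\right) \left(9 + u\right)$ ($d{\left(u \right)} = 5 + \left(u - 131\right) \left(9 + u\right) = 5 + \left(-131 + u\right) \left(9 + u\right)$)
$- d{\left(\left(-5 + 1\right) 5 \right)} = - (-1174 + \left(\left(-5 + 1\right) 5\right)^{2} - 122 \left(-5 + 1\right) 5) = - (-1174 + \left(\left(-4\right) 5\right)^{2} - 122 \left(\left(-4\right) 5\right)) = - (-1174 + \left(-20\right)^{2} - -2440) = - (-1174 + 400 + 2440) = \left(-1\right) 1666 = -1666$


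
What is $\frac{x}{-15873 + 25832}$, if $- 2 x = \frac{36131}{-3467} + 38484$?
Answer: $- \frac{133387897}{69055706} \approx -1.9316$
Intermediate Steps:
$x = - \frac{133387897}{6934}$ ($x = - \frac{\frac{36131}{-3467} + 38484}{2} = - \frac{36131 \left(- \frac{1}{3467}\right) + 38484}{2} = - \frac{- \frac{36131}{3467} + 38484}{2} = \left(- \frac{1}{2}\right) \frac{133387897}{3467} = - \frac{133387897}{6934} \approx -19237.0$)
$\frac{x}{-15873 + 25832} = - \frac{133387897}{6934 \left(-15873 + 25832\right)} = - \frac{133387897}{6934 \cdot 9959} = \left(- \frac{133387897}{6934}\right) \frac{1}{9959} = - \frac{133387897}{69055706}$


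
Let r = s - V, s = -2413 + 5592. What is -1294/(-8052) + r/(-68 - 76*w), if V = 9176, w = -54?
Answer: -10766315/8124468 ≈ -1.3252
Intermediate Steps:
s = 3179
r = -5997 (r = 3179 - 1*9176 = 3179 - 9176 = -5997)
-1294/(-8052) + r/(-68 - 76*w) = -1294/(-8052) - 5997/(-68 - 76*(-54)) = -1294*(-1/8052) - 5997/(-68 + 4104) = 647/4026 - 5997/4036 = -10766315/8124468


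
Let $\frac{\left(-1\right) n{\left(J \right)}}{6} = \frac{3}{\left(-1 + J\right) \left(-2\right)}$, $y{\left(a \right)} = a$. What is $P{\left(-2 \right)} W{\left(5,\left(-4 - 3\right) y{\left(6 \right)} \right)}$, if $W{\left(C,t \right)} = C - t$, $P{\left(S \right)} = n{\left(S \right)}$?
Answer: $-141$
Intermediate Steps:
$n{\left(J \right)} = - \frac{18}{2 - 2 J}$ ($n{\left(J \right)} = - 6 \frac{3}{\left(-1 + J\right) \left(-2\right)} = - 6 \frac{3}{2 - 2 J} = - \frac{18}{2 - 2 J}$)
$P{\left(S \right)} = \frac{9}{-1 + S}$
$P{\left(-2 \right)} W{\left(5,\left(-4 - 3\right) y{\left(6 \right)} \right)} = \frac{9}{-1 - 2} \left(5 - \left(-4 - 3\right) 6\right) = \frac{9}{-3} \left(5 - \left(-7\right) 6\right) = 9 \left(- \frac{1}{3}\right) \left(5 - -42\right) = - 3 \left(5 + 42\right) = \left(-3\right) 47 = -141$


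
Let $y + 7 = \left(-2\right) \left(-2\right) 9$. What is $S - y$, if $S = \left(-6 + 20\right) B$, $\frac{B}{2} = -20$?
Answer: $-589$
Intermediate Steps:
$B = -40$ ($B = 2 \left(-20\right) = -40$)
$y = 29$ ($y = -7 + \left(-2\right) \left(-2\right) 9 = -7 + 4 \cdot 9 = -7 + 36 = 29$)
$S = -560$ ($S = \left(-6 + 20\right) \left(-40\right) = 14 \left(-40\right) = -560$)
$S - y = -560 - 29 = -589$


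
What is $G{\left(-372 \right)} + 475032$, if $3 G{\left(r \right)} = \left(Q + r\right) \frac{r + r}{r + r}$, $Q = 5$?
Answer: $\frac{1424729}{3} \approx 4.7491 \cdot 10^{5}$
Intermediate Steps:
$G{\left(r \right)} = \frac{5}{3} + \frac{r}{3}$ ($G{\left(r \right)} = \frac{\left(5 + r\right) \frac{r + r}{r + r}}{3} = \frac{\left(5 + r\right) \frac{2 r}{2 r}}{3} = \frac{\left(5 + r\right) 2 r \frac{1}{2 r}}{3} = \frac{\left(5 + r\right) 1}{3} = \frac{5 + r}{3} = \frac{5}{3} + \frac{r}{3}$)
$G{\left(-372 \right)} + 475032 = \left(\frac{5}{3} + \frac{1}{3} \left(-372\right)\right) + 475032 = \left(\frac{5}{3} - 124\right) + 475032 = - \frac{367}{3} + 475032 = \frac{1424729}{3}$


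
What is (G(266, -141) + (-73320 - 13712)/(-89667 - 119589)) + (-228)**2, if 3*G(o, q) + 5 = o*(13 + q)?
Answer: 1062848260/26157 ≈ 40633.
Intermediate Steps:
G(o, q) = -5/3 + o*(13 + q)/3 (G(o, q) = -5/3 + (o*(13 + q))/3 = -5/3 + o*(13 + q)/3)
(G(266, -141) + (-73320 - 13712)/(-89667 - 119589)) + (-228)**2 = ((-5/3 + (13/3)*266 + (1/3)*266*(-141)) + (-73320 - 13712)/(-89667 - 119589)) + (-228)**2 = ((-5/3 + 3458/3 - 12502) - 87032/(-209256)) + 51984 = (-11351 - 87032*(-1/209256)) + 51984 = (-11351 + 10879/26157) + 51984 = -296897228/26157 + 51984 = 1062848260/26157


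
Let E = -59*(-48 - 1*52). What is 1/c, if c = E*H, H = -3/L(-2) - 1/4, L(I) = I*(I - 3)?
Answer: -1/3245 ≈ -0.00030817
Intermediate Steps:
E = 5900 (E = -59*(-48 - 52) = -59*(-100) = 5900)
L(I) = I*(-3 + I)
H = -11/20 (H = -3*(-1/(2*(-3 - 2))) - 1/4 = -3/((-2*(-5))) - 1*1/4 = -3/10 - 1/4 = -11/20 ≈ -0.55000)
c = -3245 (c = 5900*(-11/20) = -3245)
1/c = 1/(-3245) = -1/3245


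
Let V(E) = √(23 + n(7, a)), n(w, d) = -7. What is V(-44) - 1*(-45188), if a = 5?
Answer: 45192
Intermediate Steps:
V(E) = 4 (V(E) = √(23 - 7) = √16 = 4)
V(-44) - 1*(-45188) = 4 - 1*(-45188) = 4 + 45188 = 45192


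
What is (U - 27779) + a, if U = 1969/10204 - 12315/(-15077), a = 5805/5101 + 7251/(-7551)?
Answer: -54868358269673220859/1975258429530636 ≈ -27778.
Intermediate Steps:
a = 2282068/12839217 (a = 5805*(1/5101) + 7251*(-1/7551) = 5805/5101 - 2417/2517 = 2282068/12839217 ≈ 0.17774)
U = 155348873/153845708 (U = 1969*(1/10204) - 12315*(-1/15077) = 1969/10204 + 12315/15077 = 155348873/153845708 ≈ 1.0098)
(U - 27779) + a = (155348873/153845708 - 27779) + 2282068/12839217 = -4273524573659/153845708 + 2282068/12839217 = -54868358269673220859/1975258429530636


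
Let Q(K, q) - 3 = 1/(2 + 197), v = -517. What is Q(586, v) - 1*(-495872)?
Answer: 98679126/199 ≈ 4.9588e+5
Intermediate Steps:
Q(K, q) = 598/199 (Q(K, q) = 3 + 1/(2 + 197) = 3 + 1/199 = 598/199)
Q(586, v) - 1*(-495872) = 598/199 - 1*(-495872) = 598/199 + 495872 = 98679126/199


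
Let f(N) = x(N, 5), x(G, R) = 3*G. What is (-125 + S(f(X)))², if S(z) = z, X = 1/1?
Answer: 14884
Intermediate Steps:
X = 1 (X = 1*1 = 1)
f(N) = 3*N
(-125 + S(f(X)))² = (-125 + 3*1)² = (-125 + 3)² = (-122)² = 14884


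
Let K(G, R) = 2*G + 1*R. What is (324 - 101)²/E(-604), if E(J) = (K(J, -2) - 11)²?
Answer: 49729/1490841 ≈ 0.033356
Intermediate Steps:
K(G, R) = R + 2*G (K(G, R) = 2*G + R = R + 2*G)
E(J) = (-13 + 2*J)² (E(J) = ((-2 + 2*J) - 11)² = (-13 + 2*J)²)
(324 - 101)²/E(-604) = (324 - 101)²/((-13 + 2*(-604))²) = 223²/((-13 - 1208)²) = 49729/((-1221)²) = 49729/1490841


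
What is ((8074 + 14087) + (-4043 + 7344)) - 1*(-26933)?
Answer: 52395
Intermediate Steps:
((8074 + 14087) + (-4043 + 7344)) - 1*(-26933) = (22161 + 3301) + 26933 = 25462 + 26933 = 52395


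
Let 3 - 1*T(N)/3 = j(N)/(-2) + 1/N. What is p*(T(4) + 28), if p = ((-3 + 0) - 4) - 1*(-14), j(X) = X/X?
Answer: 1057/4 ≈ 264.25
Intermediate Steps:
j(X) = 1
p = 7 (p = (-3 - 4) + 14 = -7 + 14 = 7)
T(N) = 21/2 - 3/N (T(N) = 9 - 3*(1/(-2) + 1/N) = 9 - 3*(1*(-½) + 1/N) = 9 - 3*(-½ + 1/N) = 9 + (3/2 - 3/N) = 21/2 - 3/N)
p*(T(4) + 28) = 7*((21/2 - 3/4) + 28) = 7*((21/2 - 3*¼) + 28) = 7*((21/2 - ¾) + 28) = 7*(39/4 + 28) = 7*(151/4) = 1057/4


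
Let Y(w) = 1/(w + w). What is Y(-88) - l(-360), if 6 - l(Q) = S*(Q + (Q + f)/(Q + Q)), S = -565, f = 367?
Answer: 80546197/396 ≈ 2.0340e+5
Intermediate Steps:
Y(w) = 1/(2*w)
l(Q) = 6 + 565*Q + 565*(367 + Q)/(2*Q) (l(Q) = 6 - (-565)*(Q + (Q + 367)/(Q + Q)) = 6 - (-565)*(Q + (367 + Q)/((2*Q))) = 6 - (-565)*(Q + (367 + Q)*(1/(2*Q))) = 6 - (-565)*(Q + (367 + Q)/(2*Q)) = 6 - (-565*Q - 565*(367 + Q)/(2*Q)) = 6 + (565*Q + 565*(367 + Q)/(2*Q)) = 6 + 565*Q + 565*(367 + Q)/(2*Q))
Y(-88) - l(-360) = (1/2)/(-88) - (207355 - 360*(577 + 1130*(-360)))/(2*(-360)) = (1/2)*(-1/88) - (-1)*(207355 - 360*(577 - 406800))/(2*360) = -1/176 - (-1)*(207355 - 360*(-406223))/(2*360) = -1/176 - (-1)*(207355 + 146240280)/(2*360) = -1/176 - (-1)*146447635/(2*360) = -1/176 - 1*(-29289527/144) = -1/176 + 29289527/144 = 80546197/396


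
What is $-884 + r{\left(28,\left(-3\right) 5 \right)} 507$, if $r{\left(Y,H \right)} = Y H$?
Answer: $-213824$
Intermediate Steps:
$r{\left(Y,H \right)} = H Y$
$-884 + r{\left(28,\left(-3\right) 5 \right)} 507 = -884 + \left(-3\right) 5 \cdot 28 \cdot 507 = -884 + \left(-15\right) 28 \cdot 507 = -884 - 212940 = -213824$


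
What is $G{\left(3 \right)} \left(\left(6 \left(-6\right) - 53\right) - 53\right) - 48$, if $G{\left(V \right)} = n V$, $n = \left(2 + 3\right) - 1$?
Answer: $-1752$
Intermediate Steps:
$n = 4$ ($n = 5 - 1 = 4$)
$G{\left(V \right)} = 4 V$
$G{\left(3 \right)} \left(\left(6 \left(-6\right) - 53\right) - 53\right) - 48 = 4 \cdot 3 \left(\left(6 \left(-6\right) - 53\right) - 53\right) - 48 = 12 \left(\left(-36 - 53\right) - 53\right) - 48 = 12 \left(-89 - 53\right) - 48 = 12 \left(-142\right) - 48 = -1704 - 48 = -1752$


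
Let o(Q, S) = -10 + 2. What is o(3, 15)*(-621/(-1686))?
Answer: -828/281 ≈ -2.9466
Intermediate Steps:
o(Q, S) = -8
o(3, 15)*(-621/(-1686)) = -(-4968)/(-1686) = -(-4968)*(-1)/1686 = -8*207/562 = -828/281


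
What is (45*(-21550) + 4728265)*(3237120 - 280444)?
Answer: 11112711096140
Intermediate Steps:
(45*(-21550) + 4728265)*(3237120 - 280444) = (-969750 + 4728265)*2956676 = 3758515*2956676 = 11112711096140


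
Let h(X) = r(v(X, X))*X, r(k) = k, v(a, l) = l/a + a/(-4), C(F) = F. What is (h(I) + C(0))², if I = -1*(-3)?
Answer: 9/16 ≈ 0.56250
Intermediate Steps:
v(a, l) = -a/4 + l/a (v(a, l) = l/a + a*(-¼) = l/a - a/4 = -a/4 + l/a)
I = 3
h(X) = X*(1 - X/4) (h(X) = (-X/4 + X/X)*X = (-X/4 + 1)*X = (1 - X/4)*X = X*(1 - X/4))
(h(I) + C(0))² = ((¼)*3*(4 - 1*3) + 0)² = ((¼)*3*(4 - 3) + 0)² = ((¼)*3*1 + 0)² = (¾ + 0)² = (¾)² = 9/16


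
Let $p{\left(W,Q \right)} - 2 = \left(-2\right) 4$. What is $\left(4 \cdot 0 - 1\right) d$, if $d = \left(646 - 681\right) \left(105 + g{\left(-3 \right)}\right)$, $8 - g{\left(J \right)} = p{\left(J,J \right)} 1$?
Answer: $4165$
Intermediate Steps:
$p{\left(W,Q \right)} = -6$ ($p{\left(W,Q \right)} = 2 - 8 = -6$)
$g{\left(J \right)} = 14$ ($g{\left(J \right)} = 8 - \left(-6\right) 1 = 8 - -6 = 8 + 6 = 14$)
$d = -4165$ ($d = \left(646 - 681\right) \left(105 + 14\right) = \left(-35\right) 119 = -4165$)
$\left(4 \cdot 0 - 1\right) d = \left(4 \cdot 0 - 1\right) \left(-4165\right) = \left(0 - 1\right) \left(-4165\right) = \left(-1\right) \left(-4165\right) = 4165$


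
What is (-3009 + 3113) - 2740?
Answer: -2636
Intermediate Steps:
(-3009 + 3113) - 2740 = 104 - 2740 = -2636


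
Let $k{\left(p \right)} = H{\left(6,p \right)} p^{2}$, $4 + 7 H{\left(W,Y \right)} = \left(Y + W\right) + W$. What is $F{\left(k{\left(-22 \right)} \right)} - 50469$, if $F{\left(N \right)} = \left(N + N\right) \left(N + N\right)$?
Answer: $3697627$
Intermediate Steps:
$H{\left(W,Y \right)} = - \frac{4}{7} + \frac{Y}{7} + \frac{2 W}{7}$ ($H{\left(W,Y \right)} = - \frac{4}{7} + \frac{\left(Y + W\right) + W}{7} = - \frac{4}{7} + \frac{\left(W + Y\right) + W}{7} = - \frac{4}{7} + \frac{Y + 2 W}{7} = - \frac{4}{7} + \left(\frac{Y}{7} + \frac{2 W}{7}\right) = - \frac{4}{7} + \frac{Y}{7} + \frac{2 W}{7}$)
$k{\left(p \right)} = p^{2} \left(\frac{8}{7} + \frac{p}{7}\right)$ ($k{\left(p \right)} = \left(- \frac{4}{7} + \frac{p}{7} + \frac{2}{7} \cdot 6\right) p^{2} = \left(- \frac{4}{7} + \frac{p}{7} + \frac{12}{7}\right) p^{2} = \left(\frac{8}{7} + \frac{p}{7}\right) p^{2} = p^{2} \left(\frac{8}{7} + \frac{p}{7}\right)$)
$F{\left(N \right)} = 4 N^{2}$ ($F{\left(N \right)} = 2 N 2 N = 4 N^{2}$)
$F{\left(k{\left(-22 \right)} \right)} - 50469 = 4 \left(\frac{\left(-22\right)^{2} \left(8 - 22\right)}{7}\right)^{2} - 50469 = 4 \left(\frac{1}{7} \cdot 484 \left(-14\right)\right)^{2} - 50469 = 4 \left(-968\right)^{2} - 50469 = 4 \cdot 937024 - 50469 = 3748096 - 50469 = 3697627$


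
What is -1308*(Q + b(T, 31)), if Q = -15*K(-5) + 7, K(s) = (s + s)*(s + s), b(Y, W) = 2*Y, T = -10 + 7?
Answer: 1960692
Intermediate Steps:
T = -3
K(s) = 4*s² (K(s) = (2*s)*(2*s) = 4*s²)
Q = -1493 (Q = -60*(-5)² + 7 = -60*25 + 7 = -15*100 + 7 = -1500 + 7 = -1493)
-1308*(Q + b(T, 31)) = -1308*(-1493 + 2*(-3)) = -1308*(-1493 - 6) = -1308*(-1499) = 1960692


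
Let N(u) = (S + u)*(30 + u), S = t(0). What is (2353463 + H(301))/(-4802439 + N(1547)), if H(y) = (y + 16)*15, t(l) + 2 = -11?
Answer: -2358218/2383321 ≈ -0.98947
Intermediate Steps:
t(l) = -13 (t(l) = -2 - 11 = -13)
H(y) = 240 + 15*y (H(y) = (16 + y)*15 = 240 + 15*y)
S = -13
N(u) = (-13 + u)*(30 + u)
(2353463 + H(301))/(-4802439 + N(1547)) = (2353463 + (240 + 15*301))/(-4802439 + (-390 + 1547² + 17*1547)) = (2353463 + (240 + 4515))/(-4802439 + (-390 + 2393209 + 26299)) = (2353463 + 4755)/(-4802439 + 2419118) = 2358218/(-2383321) = 2358218*(-1/2383321) = -2358218/2383321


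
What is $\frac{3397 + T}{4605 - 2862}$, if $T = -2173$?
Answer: $\frac{408}{581} \approx 0.70224$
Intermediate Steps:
$\frac{3397 + T}{4605 - 2862} = \frac{3397 - 2173}{4605 - 2862} = \frac{1224}{1743} = 1224 \cdot \frac{1}{1743} = \frac{408}{581}$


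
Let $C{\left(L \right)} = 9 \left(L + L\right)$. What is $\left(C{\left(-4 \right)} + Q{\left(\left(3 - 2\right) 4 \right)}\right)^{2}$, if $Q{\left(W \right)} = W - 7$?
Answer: $5625$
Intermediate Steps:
$Q{\left(W \right)} = -7 + W$ ($Q{\left(W \right)} = W - 7 = -7 + W$)
$C{\left(L \right)} = 18 L$ ($C{\left(L \right)} = 9 \cdot 2 L = 18 L$)
$\left(C{\left(-4 \right)} + Q{\left(\left(3 - 2\right) 4 \right)}\right)^{2} = \left(18 \left(-4\right) - \left(7 - \left(3 - 2\right) 4\right)\right)^{2} = \left(-72 + \left(-7 + 1 \cdot 4\right)\right)^{2} = \left(-72 + \left(-7 + 4\right)\right)^{2} = \left(-72 - 3\right)^{2} = \left(-75\right)^{2} = 5625$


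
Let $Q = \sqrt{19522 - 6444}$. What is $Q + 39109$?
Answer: $39109 + \sqrt{13078} \approx 39223.0$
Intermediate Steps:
$Q = \sqrt{13078}$ ($Q = \sqrt{19522 - 6444} = \sqrt{13078} \approx 114.36$)
$Q + 39109 = \sqrt{13078} + 39109 = 39109 + \sqrt{13078}$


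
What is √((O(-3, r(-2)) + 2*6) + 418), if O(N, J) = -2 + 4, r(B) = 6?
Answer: 12*√3 ≈ 20.785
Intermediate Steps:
O(N, J) = 2
√((O(-3, r(-2)) + 2*6) + 418) = √((2 + 2*6) + 418) = √((2 + 12) + 418) = √(14 + 418) = √432 = 12*√3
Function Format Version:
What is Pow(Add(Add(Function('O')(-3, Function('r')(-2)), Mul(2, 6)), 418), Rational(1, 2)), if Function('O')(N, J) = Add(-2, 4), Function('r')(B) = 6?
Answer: Mul(12, Pow(3, Rational(1, 2))) ≈ 20.785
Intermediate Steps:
Function('O')(N, J) = 2
Pow(Add(Add(Function('O')(-3, Function('r')(-2)), Mul(2, 6)), 418), Rational(1, 2)) = Pow(Add(Add(2, Mul(2, 6)), 418), Rational(1, 2)) = Pow(Add(Add(2, 12), 418), Rational(1, 2)) = Pow(Add(14, 418), Rational(1, 2)) = Pow(432, Rational(1, 2)) = Mul(12, Pow(3, Rational(1, 2)))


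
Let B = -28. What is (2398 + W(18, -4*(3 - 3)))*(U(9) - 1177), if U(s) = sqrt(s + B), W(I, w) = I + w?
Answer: -2843632 + 2416*I*sqrt(19) ≈ -2.8436e+6 + 10531.0*I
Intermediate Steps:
U(s) = sqrt(-28 + s) (U(s) = sqrt(s - 28) = sqrt(-28 + s))
(2398 + W(18, -4*(3 - 3)))*(U(9) - 1177) = (2398 + (18 - 4*(3 - 3)))*(sqrt(-28 + 9) - 1177) = (2398 + (18 - 4*0))*(sqrt(-19) - 1177) = (2398 + (18 + 0))*(I*sqrt(19) - 1177) = (2398 + 18)*(-1177 + I*sqrt(19)) = 2416*(-1177 + I*sqrt(19)) = -2843632 + 2416*I*sqrt(19)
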